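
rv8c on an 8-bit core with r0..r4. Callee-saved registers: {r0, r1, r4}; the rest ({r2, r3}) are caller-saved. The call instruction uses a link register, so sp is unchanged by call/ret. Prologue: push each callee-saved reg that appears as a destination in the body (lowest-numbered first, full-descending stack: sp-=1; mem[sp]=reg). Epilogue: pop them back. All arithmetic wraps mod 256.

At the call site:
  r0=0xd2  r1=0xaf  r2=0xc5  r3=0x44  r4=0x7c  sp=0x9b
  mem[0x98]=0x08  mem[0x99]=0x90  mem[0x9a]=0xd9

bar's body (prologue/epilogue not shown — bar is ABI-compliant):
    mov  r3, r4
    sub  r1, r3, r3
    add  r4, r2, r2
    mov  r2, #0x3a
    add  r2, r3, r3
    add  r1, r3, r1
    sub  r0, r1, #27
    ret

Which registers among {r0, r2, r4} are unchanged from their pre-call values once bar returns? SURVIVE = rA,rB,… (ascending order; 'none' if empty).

prologue: push r0 → mem[0x9a]=0xd2, sp=0x9a
prologue: push r1 → mem[0x99]=0xaf, sp=0x99
prologue: push r4 → mem[0x98]=0x7c, sp=0x98
body[0] mov  r3, r4 → r3=0x7c
body[1] sub  r1, r3, r3 → r1=0x00
body[2] add  r4, r2, r2 → r4=0x8a
body[3] mov  r2, #0x3a → r2=0x3a
body[4] add  r2, r3, r3 → r2=0xf8
body[5] add  r1, r3, r1 → r1=0x7c
body[6] sub  r0, r1, #27 → r0=0x61
epilogue: pop r4=0x7c, sp=0x99
epilogue: pop r1=0xaf, sp=0x9a
epilogue: pop r0=0xd2, sp=0x9b
r0: callee-saved, written=True
r2: caller-saved, written=True
r4: callee-saved, written=True

SURVIVE = r0,r4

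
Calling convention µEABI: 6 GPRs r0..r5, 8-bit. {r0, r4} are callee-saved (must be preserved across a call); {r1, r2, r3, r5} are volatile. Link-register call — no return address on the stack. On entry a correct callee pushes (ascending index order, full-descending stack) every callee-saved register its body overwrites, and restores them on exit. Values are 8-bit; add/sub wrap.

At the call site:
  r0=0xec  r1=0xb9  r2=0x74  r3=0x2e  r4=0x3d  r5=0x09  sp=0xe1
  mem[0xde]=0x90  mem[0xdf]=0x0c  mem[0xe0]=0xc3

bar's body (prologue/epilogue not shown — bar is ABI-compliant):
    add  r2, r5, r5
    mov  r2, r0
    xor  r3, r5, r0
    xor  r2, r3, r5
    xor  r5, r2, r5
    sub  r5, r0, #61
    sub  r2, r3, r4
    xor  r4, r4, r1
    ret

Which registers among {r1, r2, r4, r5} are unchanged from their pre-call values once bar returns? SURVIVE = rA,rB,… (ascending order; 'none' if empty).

prologue: push r4 -> mem[0xe0]=0x3d, sp=0xe0
body[0] add  r2, r5, r5 -> r2=0x12
body[1] mov  r2, r0 -> r2=0xec
body[2] xor  r3, r5, r0 -> r3=0xe5
body[3] xor  r2, r3, r5 -> r2=0xec
body[4] xor  r5, r2, r5 -> r5=0xe5
body[5] sub  r5, r0, #61 -> r5=0xaf
body[6] sub  r2, r3, r4 -> r2=0xa8
body[7] xor  r4, r4, r1 -> r4=0x84
epilogue: pop r4=0x3d, sp=0xe1
r1: caller-saved, written=False
r2: caller-saved, written=True
r4: callee-saved, written=True
r5: caller-saved, written=True

SURVIVE = r1,r4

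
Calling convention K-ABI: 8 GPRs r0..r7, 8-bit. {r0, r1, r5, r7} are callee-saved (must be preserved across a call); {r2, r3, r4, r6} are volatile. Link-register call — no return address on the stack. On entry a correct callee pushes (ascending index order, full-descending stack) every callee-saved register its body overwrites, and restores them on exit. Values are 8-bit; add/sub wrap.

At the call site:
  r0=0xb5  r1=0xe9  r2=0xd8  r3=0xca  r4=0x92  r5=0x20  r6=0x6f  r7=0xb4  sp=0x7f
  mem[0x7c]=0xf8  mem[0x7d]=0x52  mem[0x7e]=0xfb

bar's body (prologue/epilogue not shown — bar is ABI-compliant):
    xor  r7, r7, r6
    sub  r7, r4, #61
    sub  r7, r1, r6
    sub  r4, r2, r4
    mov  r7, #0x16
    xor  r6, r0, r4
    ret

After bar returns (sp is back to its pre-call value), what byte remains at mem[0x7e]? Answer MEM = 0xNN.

MEM = 0xb4

prologue: push r7 -> mem[0x7e]=0xb4, sp=0x7e
body[0] xor  r7, r7, r6 -> r7=0xdb
body[1] sub  r7, r4, #61 -> r7=0x55
body[2] sub  r7, r1, r6 -> r7=0x7a
body[3] sub  r4, r2, r4 -> r4=0x46
body[4] mov  r7, #0x16 -> r7=0x16
body[5] xor  r6, r0, r4 -> r6=0xf3
epilogue: pop r7=0xb4, sp=0x7f
prologue pushed ['r7'] at ['0x7e']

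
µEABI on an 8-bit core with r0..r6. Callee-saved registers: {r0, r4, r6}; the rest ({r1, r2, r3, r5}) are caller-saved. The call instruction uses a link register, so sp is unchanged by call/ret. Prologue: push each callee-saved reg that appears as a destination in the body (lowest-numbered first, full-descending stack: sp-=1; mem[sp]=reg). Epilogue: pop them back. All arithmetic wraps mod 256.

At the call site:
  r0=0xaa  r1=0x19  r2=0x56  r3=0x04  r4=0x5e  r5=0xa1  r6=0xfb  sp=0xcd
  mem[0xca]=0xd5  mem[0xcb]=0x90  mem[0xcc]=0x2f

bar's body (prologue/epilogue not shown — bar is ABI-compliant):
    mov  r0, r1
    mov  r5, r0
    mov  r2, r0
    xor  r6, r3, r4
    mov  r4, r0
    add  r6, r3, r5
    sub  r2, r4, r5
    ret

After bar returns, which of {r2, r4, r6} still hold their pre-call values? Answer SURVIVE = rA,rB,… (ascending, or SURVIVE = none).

prologue: push r0 → mem[0xcc]=0xaa, sp=0xcc
prologue: push r4 → mem[0xcb]=0x5e, sp=0xcb
prologue: push r6 → mem[0xca]=0xfb, sp=0xca
body[0] mov  r0, r1 → r0=0x19
body[1] mov  r5, r0 → r5=0x19
body[2] mov  r2, r0 → r2=0x19
body[3] xor  r6, r3, r4 → r6=0x5a
body[4] mov  r4, r0 → r4=0x19
body[5] add  r6, r3, r5 → r6=0x1d
body[6] sub  r2, r4, r5 → r2=0x00
epilogue: pop r6=0xfb, sp=0xcb
epilogue: pop r4=0x5e, sp=0xcc
epilogue: pop r0=0xaa, sp=0xcd
r2: caller-saved, written=True
r4: callee-saved, written=True
r6: callee-saved, written=True

SURVIVE = r4,r6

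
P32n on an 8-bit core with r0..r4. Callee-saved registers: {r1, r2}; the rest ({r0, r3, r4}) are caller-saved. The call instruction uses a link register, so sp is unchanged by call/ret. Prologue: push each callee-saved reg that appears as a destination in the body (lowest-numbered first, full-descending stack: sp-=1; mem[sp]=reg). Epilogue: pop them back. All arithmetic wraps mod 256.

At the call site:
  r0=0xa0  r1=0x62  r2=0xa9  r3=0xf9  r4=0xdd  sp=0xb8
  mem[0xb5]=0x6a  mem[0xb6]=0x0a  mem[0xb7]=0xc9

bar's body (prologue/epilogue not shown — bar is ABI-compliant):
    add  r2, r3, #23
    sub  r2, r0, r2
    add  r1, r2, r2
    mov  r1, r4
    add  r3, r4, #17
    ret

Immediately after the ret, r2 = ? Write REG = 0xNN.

prologue: push r1 -> mem[0xb7]=0x62, sp=0xb7
prologue: push r2 -> mem[0xb6]=0xa9, sp=0xb6
body[0] add  r2, r3, #23 -> r2=0x10
body[1] sub  r2, r0, r2 -> r2=0x90
body[2] add  r1, r2, r2 -> r1=0x20
body[3] mov  r1, r4 -> r1=0xdd
body[4] add  r3, r4, #17 -> r3=0xee
epilogue: pop r2=0xa9, sp=0xb7
epilogue: pop r1=0x62, sp=0xb8
r2 is callee-saved -> restored

REG = 0xa9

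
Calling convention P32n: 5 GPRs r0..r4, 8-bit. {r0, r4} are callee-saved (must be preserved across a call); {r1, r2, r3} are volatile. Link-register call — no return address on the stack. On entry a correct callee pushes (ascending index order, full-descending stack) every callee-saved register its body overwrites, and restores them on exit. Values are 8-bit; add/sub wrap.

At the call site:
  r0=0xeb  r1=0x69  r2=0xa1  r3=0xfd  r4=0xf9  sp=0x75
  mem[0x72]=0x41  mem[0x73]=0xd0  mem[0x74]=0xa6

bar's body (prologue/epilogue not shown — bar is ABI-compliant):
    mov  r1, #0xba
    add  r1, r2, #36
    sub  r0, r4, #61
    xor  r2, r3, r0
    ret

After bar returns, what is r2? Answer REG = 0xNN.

REG = 0x41

prologue: push r0 -> mem[0x74]=0xeb, sp=0x74
body[0] mov  r1, #0xba -> r1=0xba
body[1] add  r1, r2, #36 -> r1=0xc5
body[2] sub  r0, r4, #61 -> r0=0xbc
body[3] xor  r2, r3, r0 -> r2=0x41
epilogue: pop r0=0xeb, sp=0x75
r2 is caller-saved -> body value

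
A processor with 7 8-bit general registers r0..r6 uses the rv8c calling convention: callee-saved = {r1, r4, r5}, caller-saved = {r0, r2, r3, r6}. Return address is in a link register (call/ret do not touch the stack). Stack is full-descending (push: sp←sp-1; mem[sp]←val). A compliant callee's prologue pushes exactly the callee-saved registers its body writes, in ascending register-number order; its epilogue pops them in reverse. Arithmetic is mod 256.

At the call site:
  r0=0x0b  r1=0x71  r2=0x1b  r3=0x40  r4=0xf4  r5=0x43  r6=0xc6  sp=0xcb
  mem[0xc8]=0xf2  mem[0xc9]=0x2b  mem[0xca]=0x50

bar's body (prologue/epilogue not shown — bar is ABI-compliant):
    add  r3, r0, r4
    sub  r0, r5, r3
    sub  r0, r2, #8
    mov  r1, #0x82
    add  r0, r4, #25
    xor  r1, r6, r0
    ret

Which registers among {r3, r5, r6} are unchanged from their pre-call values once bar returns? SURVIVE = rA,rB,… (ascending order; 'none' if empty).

prologue: push r1 -> mem[0xca]=0x71, sp=0xca
body[0] add  r3, r0, r4 -> r3=0xff
body[1] sub  r0, r5, r3 -> r0=0x44
body[2] sub  r0, r2, #8 -> r0=0x13
body[3] mov  r1, #0x82 -> r1=0x82
body[4] add  r0, r4, #25 -> r0=0x0d
body[5] xor  r1, r6, r0 -> r1=0xcb
epilogue: pop r1=0x71, sp=0xcb
r3: caller-saved, written=True
r5: callee-saved, written=False
r6: caller-saved, written=False

SURVIVE = r5,r6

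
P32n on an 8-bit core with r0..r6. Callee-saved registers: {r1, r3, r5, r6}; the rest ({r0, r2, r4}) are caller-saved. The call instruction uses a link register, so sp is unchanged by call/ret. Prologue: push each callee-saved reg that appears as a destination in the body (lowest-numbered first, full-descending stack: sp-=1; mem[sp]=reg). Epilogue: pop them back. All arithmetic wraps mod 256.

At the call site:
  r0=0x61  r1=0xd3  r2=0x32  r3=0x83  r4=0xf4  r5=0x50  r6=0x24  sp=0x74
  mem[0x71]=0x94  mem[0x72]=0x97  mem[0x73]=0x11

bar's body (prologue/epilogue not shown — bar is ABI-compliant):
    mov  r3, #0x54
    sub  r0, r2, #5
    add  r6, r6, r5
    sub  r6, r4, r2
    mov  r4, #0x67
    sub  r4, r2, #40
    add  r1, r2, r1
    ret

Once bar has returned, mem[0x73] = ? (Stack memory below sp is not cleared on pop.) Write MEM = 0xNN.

prologue: push r1 → mem[0x73]=0xd3, sp=0x73
prologue: push r3 → mem[0x72]=0x83, sp=0x72
prologue: push r6 → mem[0x71]=0x24, sp=0x71
body[0] mov  r3, #0x54 → r3=0x54
body[1] sub  r0, r2, #5 → r0=0x2d
body[2] add  r6, r6, r5 → r6=0x74
body[3] sub  r6, r4, r2 → r6=0xc2
body[4] mov  r4, #0x67 → r4=0x67
body[5] sub  r4, r2, #40 → r4=0x0a
body[6] add  r1, r2, r1 → r1=0x05
epilogue: pop r6=0x24, sp=0x72
epilogue: pop r3=0x83, sp=0x73
epilogue: pop r1=0xd3, sp=0x74
prologue pushed ['r1', 'r3', 'r6'] at ['0x73', '0x72', '0x71']

MEM = 0xd3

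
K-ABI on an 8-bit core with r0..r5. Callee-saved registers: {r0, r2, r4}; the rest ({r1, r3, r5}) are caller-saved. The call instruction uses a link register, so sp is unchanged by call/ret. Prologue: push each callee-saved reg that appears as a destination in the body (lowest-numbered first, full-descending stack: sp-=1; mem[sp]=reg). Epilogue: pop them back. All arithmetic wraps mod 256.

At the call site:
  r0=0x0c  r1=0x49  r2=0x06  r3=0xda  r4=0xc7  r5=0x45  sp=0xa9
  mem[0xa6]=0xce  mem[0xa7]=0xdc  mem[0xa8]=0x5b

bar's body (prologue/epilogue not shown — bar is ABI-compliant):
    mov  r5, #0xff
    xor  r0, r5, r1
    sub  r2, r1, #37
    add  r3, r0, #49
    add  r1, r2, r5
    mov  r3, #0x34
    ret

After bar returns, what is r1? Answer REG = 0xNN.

prologue: push r0 → mem[0xa8]=0x0c, sp=0xa8
prologue: push r2 → mem[0xa7]=0x06, sp=0xa7
body[0] mov  r5, #0xff → r5=0xff
body[1] xor  r0, r5, r1 → r0=0xb6
body[2] sub  r2, r1, #37 → r2=0x24
body[3] add  r3, r0, #49 → r3=0xe7
body[4] add  r1, r2, r5 → r1=0x23
body[5] mov  r3, #0x34 → r3=0x34
epilogue: pop r2=0x06, sp=0xa8
epilogue: pop r0=0x0c, sp=0xa9
r1 is caller-saved → body value

REG = 0x23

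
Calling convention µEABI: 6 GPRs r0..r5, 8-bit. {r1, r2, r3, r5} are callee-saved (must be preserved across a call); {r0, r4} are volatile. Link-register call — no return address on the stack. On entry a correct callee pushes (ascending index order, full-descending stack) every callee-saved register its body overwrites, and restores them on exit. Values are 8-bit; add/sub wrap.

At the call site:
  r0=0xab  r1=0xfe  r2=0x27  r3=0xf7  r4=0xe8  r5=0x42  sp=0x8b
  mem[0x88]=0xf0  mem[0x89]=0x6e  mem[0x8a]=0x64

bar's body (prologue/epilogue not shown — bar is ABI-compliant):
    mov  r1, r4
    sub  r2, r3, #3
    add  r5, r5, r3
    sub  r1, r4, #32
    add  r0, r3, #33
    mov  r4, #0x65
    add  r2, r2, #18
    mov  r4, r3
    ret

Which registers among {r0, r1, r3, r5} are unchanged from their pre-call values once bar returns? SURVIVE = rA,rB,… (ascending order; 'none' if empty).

prologue: push r1 -> mem[0x8a]=0xfe, sp=0x8a
prologue: push r2 -> mem[0x89]=0x27, sp=0x89
prologue: push r5 -> mem[0x88]=0x42, sp=0x88
body[0] mov  r1, r4 -> r1=0xe8
body[1] sub  r2, r3, #3 -> r2=0xf4
body[2] add  r5, r5, r3 -> r5=0x39
body[3] sub  r1, r4, #32 -> r1=0xc8
body[4] add  r0, r3, #33 -> r0=0x18
body[5] mov  r4, #0x65 -> r4=0x65
body[6] add  r2, r2, #18 -> r2=0x06
body[7] mov  r4, r3 -> r4=0xf7
epilogue: pop r5=0x42, sp=0x89
epilogue: pop r2=0x27, sp=0x8a
epilogue: pop r1=0xfe, sp=0x8b
r0: caller-saved, written=True
r1: callee-saved, written=True
r3: callee-saved, written=False
r5: callee-saved, written=True

SURVIVE = r1,r3,r5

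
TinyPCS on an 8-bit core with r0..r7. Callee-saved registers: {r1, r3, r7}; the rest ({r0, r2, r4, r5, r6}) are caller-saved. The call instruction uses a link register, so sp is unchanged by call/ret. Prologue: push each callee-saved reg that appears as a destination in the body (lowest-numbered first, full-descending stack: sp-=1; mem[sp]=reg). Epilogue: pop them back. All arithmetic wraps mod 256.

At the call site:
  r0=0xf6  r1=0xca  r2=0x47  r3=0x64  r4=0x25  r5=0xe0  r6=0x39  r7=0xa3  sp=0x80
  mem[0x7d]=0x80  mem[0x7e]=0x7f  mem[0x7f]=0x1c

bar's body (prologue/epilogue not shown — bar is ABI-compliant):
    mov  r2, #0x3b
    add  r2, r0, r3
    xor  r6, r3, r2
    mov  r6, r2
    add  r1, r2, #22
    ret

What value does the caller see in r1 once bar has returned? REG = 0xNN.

REG = 0xca

prologue: push r1 → mem[0x7f]=0xca, sp=0x7f
body[0] mov  r2, #0x3b → r2=0x3b
body[1] add  r2, r0, r3 → r2=0x5a
body[2] xor  r6, r3, r2 → r6=0x3e
body[3] mov  r6, r2 → r6=0x5a
body[4] add  r1, r2, #22 → r1=0x70
epilogue: pop r1=0xca, sp=0x80
r1 is callee-saved → restored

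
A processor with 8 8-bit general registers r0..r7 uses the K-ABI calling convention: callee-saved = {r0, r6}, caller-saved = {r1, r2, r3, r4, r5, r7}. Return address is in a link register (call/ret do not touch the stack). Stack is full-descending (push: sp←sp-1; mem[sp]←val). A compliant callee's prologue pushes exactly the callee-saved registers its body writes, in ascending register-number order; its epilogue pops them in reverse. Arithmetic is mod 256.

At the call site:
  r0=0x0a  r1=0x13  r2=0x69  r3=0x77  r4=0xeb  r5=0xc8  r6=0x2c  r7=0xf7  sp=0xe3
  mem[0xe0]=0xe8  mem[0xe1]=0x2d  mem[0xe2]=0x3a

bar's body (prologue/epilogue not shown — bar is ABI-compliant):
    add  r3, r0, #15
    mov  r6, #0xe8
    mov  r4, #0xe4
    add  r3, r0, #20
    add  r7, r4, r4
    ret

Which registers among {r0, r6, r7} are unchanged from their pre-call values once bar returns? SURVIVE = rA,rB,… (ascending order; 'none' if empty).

prologue: push r6 → mem[0xe2]=0x2c, sp=0xe2
body[0] add  r3, r0, #15 → r3=0x19
body[1] mov  r6, #0xe8 → r6=0xe8
body[2] mov  r4, #0xe4 → r4=0xe4
body[3] add  r3, r0, #20 → r3=0x1e
body[4] add  r7, r4, r4 → r7=0xc8
epilogue: pop r6=0x2c, sp=0xe3
r0: callee-saved, written=False
r6: callee-saved, written=True
r7: caller-saved, written=True

SURVIVE = r0,r6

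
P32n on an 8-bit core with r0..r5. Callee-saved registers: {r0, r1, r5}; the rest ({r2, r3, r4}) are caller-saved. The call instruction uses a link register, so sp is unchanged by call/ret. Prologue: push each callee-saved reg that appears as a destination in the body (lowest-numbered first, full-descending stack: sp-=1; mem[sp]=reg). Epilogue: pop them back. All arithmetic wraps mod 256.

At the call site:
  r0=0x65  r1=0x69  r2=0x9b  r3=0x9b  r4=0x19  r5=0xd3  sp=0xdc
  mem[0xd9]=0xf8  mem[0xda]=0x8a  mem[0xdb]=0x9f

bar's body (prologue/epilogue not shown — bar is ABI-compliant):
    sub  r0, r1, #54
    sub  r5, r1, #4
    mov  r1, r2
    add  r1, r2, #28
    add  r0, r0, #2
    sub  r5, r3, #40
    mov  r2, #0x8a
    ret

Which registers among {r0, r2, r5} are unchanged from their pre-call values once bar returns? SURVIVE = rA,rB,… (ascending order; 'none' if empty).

prologue: push r0 → mem[0xdb]=0x65, sp=0xdb
prologue: push r1 → mem[0xda]=0x69, sp=0xda
prologue: push r5 → mem[0xd9]=0xd3, sp=0xd9
body[0] sub  r0, r1, #54 → r0=0x33
body[1] sub  r5, r1, #4 → r5=0x65
body[2] mov  r1, r2 → r1=0x9b
body[3] add  r1, r2, #28 → r1=0xb7
body[4] add  r0, r0, #2 → r0=0x35
body[5] sub  r5, r3, #40 → r5=0x73
body[6] mov  r2, #0x8a → r2=0x8a
epilogue: pop r5=0xd3, sp=0xda
epilogue: pop r1=0x69, sp=0xdb
epilogue: pop r0=0x65, sp=0xdc
r0: callee-saved, written=True
r2: caller-saved, written=True
r5: callee-saved, written=True

SURVIVE = r0,r5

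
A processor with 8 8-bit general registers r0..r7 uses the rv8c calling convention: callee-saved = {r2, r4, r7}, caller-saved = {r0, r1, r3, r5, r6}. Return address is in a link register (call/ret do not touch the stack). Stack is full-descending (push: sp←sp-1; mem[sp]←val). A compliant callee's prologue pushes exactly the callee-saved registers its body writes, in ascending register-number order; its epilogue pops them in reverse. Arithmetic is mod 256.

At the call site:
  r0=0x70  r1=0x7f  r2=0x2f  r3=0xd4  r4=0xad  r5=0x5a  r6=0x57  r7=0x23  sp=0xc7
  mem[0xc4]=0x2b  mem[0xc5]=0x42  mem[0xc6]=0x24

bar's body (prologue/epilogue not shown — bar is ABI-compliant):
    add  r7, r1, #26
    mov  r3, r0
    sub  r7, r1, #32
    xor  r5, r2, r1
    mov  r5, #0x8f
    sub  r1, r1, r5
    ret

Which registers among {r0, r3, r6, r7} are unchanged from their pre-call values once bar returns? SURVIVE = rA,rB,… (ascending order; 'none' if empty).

prologue: push r7 → mem[0xc6]=0x23, sp=0xc6
body[0] add  r7, r1, #26 → r7=0x99
body[1] mov  r3, r0 → r3=0x70
body[2] sub  r7, r1, #32 → r7=0x5f
body[3] xor  r5, r2, r1 → r5=0x50
body[4] mov  r5, #0x8f → r5=0x8f
body[5] sub  r1, r1, r5 → r1=0xf0
epilogue: pop r7=0x23, sp=0xc7
r0: caller-saved, written=False
r3: caller-saved, written=True
r6: caller-saved, written=False
r7: callee-saved, written=True

SURVIVE = r0,r6,r7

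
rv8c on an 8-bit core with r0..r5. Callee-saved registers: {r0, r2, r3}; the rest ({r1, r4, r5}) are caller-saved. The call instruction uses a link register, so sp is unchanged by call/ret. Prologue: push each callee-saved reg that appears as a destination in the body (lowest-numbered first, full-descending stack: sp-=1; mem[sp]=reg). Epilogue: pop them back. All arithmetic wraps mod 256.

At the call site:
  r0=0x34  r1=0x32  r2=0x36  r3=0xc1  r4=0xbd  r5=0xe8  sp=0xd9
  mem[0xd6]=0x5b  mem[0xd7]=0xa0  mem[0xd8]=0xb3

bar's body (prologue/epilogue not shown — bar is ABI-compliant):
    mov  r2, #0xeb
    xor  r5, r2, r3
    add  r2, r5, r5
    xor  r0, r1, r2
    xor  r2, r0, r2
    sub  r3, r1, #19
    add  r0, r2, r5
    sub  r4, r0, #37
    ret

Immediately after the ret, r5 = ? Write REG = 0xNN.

REG = 0x2a

prologue: push r0 → mem[0xd8]=0x34, sp=0xd8
prologue: push r2 → mem[0xd7]=0x36, sp=0xd7
prologue: push r3 → mem[0xd6]=0xc1, sp=0xd6
body[0] mov  r2, #0xeb → r2=0xeb
body[1] xor  r5, r2, r3 → r5=0x2a
body[2] add  r2, r5, r5 → r2=0x54
body[3] xor  r0, r1, r2 → r0=0x66
body[4] xor  r2, r0, r2 → r2=0x32
body[5] sub  r3, r1, #19 → r3=0x1f
body[6] add  r0, r2, r5 → r0=0x5c
body[7] sub  r4, r0, #37 → r4=0x37
epilogue: pop r3=0xc1, sp=0xd7
epilogue: pop r2=0x36, sp=0xd8
epilogue: pop r0=0x34, sp=0xd9
r5 is caller-saved → body value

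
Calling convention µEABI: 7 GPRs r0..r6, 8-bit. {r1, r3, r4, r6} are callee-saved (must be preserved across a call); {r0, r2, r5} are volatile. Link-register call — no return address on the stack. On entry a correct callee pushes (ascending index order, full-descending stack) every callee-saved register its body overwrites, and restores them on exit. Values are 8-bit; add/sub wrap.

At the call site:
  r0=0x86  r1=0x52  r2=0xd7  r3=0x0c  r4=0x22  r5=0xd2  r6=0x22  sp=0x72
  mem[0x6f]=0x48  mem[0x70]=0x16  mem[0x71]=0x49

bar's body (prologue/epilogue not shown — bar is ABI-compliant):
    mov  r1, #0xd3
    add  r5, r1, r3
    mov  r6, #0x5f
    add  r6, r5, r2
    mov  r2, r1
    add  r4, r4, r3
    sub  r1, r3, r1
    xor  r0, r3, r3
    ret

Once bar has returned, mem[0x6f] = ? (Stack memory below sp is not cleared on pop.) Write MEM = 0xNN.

prologue: push r1 -> mem[0x71]=0x52, sp=0x71
prologue: push r4 -> mem[0x70]=0x22, sp=0x70
prologue: push r6 -> mem[0x6f]=0x22, sp=0x6f
body[0] mov  r1, #0xd3 -> r1=0xd3
body[1] add  r5, r1, r3 -> r5=0xdf
body[2] mov  r6, #0x5f -> r6=0x5f
body[3] add  r6, r5, r2 -> r6=0xb6
body[4] mov  r2, r1 -> r2=0xd3
body[5] add  r4, r4, r3 -> r4=0x2e
body[6] sub  r1, r3, r1 -> r1=0x39
body[7] xor  r0, r3, r3 -> r0=0x00
epilogue: pop r6=0x22, sp=0x70
epilogue: pop r4=0x22, sp=0x71
epilogue: pop r1=0x52, sp=0x72
prologue pushed ['r1', 'r4', 'r6'] at ['0x71', '0x70', '0x6f']

MEM = 0x22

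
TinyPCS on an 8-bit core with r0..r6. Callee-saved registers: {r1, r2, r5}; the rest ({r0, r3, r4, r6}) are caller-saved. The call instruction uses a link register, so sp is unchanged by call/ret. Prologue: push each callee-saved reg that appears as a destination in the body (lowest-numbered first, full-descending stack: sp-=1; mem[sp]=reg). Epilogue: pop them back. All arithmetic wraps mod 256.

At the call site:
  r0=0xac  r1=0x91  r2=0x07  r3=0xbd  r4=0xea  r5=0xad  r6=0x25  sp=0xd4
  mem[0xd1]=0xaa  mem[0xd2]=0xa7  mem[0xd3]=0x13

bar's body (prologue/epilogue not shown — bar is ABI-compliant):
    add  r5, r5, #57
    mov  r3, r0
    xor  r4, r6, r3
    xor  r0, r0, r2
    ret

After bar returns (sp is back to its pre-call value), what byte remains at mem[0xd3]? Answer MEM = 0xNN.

MEM = 0xad

prologue: push r5 -> mem[0xd3]=0xad, sp=0xd3
body[0] add  r5, r5, #57 -> r5=0xe6
body[1] mov  r3, r0 -> r3=0xac
body[2] xor  r4, r6, r3 -> r4=0x89
body[3] xor  r0, r0, r2 -> r0=0xab
epilogue: pop r5=0xad, sp=0xd4
prologue pushed ['r5'] at ['0xd3']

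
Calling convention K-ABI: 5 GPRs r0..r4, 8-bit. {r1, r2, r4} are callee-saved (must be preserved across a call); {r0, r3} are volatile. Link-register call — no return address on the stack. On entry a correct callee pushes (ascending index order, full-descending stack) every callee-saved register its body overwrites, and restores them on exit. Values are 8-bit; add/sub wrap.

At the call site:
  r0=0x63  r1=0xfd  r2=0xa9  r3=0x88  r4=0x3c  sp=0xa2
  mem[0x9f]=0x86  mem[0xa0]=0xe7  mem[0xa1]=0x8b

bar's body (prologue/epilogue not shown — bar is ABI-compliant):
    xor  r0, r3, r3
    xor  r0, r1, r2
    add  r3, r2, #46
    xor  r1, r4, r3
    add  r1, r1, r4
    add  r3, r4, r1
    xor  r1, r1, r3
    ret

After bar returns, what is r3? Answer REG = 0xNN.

REG = 0x63

prologue: push r1 → mem[0xa1]=0xfd, sp=0xa1
body[0] xor  r0, r3, r3 → r0=0x00
body[1] xor  r0, r1, r2 → r0=0x54
body[2] add  r3, r2, #46 → r3=0xd7
body[3] xor  r1, r4, r3 → r1=0xeb
body[4] add  r1, r1, r4 → r1=0x27
body[5] add  r3, r4, r1 → r3=0x63
body[6] xor  r1, r1, r3 → r1=0x44
epilogue: pop r1=0xfd, sp=0xa2
r3 is caller-saved → body value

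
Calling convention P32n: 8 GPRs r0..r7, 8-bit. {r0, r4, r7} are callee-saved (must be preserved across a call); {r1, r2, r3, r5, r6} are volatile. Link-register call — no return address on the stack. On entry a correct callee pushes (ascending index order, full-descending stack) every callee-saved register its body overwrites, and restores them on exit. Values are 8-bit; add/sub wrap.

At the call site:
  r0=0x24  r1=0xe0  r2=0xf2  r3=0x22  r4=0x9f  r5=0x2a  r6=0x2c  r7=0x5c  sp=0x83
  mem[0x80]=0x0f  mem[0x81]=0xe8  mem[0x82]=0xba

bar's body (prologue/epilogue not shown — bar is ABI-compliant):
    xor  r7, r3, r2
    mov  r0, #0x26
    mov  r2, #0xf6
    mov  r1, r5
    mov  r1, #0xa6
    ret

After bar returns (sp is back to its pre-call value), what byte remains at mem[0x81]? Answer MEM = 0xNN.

MEM = 0x5c

prologue: push r0 → mem[0x82]=0x24, sp=0x82
prologue: push r7 → mem[0x81]=0x5c, sp=0x81
body[0] xor  r7, r3, r2 → r7=0xd0
body[1] mov  r0, #0x26 → r0=0x26
body[2] mov  r2, #0xf6 → r2=0xf6
body[3] mov  r1, r5 → r1=0x2a
body[4] mov  r1, #0xa6 → r1=0xa6
epilogue: pop r7=0x5c, sp=0x82
epilogue: pop r0=0x24, sp=0x83
prologue pushed ['r0', 'r7'] at ['0x82', '0x81']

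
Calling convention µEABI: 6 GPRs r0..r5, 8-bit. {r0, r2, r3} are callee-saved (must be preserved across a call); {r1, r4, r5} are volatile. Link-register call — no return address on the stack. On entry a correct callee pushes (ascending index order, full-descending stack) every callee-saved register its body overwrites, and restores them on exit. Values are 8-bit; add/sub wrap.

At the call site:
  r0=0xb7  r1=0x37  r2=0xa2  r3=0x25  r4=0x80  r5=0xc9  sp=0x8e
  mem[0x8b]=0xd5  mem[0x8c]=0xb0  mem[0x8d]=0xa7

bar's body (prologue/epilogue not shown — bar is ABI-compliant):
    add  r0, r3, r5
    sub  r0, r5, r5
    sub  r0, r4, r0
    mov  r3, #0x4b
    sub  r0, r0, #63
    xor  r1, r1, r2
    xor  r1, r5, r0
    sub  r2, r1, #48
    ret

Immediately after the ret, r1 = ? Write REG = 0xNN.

REG = 0x88

prologue: push r0 → mem[0x8d]=0xb7, sp=0x8d
prologue: push r2 → mem[0x8c]=0xa2, sp=0x8c
prologue: push r3 → mem[0x8b]=0x25, sp=0x8b
body[0] add  r0, r3, r5 → r0=0xee
body[1] sub  r0, r5, r5 → r0=0x00
body[2] sub  r0, r4, r0 → r0=0x80
body[3] mov  r3, #0x4b → r3=0x4b
body[4] sub  r0, r0, #63 → r0=0x41
body[5] xor  r1, r1, r2 → r1=0x95
body[6] xor  r1, r5, r0 → r1=0x88
body[7] sub  r2, r1, #48 → r2=0x58
epilogue: pop r3=0x25, sp=0x8c
epilogue: pop r2=0xa2, sp=0x8d
epilogue: pop r0=0xb7, sp=0x8e
r1 is caller-saved → body value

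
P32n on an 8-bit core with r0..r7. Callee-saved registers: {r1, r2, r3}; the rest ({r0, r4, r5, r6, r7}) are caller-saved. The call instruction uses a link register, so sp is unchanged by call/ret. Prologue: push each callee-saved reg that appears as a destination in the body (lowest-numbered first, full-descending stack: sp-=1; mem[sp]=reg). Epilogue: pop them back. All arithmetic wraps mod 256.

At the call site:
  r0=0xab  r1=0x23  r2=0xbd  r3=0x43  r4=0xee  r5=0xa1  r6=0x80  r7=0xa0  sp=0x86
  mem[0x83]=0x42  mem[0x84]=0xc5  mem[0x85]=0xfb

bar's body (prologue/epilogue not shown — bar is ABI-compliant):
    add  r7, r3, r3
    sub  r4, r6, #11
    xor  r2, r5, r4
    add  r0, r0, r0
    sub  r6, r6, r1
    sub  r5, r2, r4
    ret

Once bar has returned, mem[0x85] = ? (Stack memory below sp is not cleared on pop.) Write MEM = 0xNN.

prologue: push r2 -> mem[0x85]=0xbd, sp=0x85
body[0] add  r7, r3, r3 -> r7=0x86
body[1] sub  r4, r6, #11 -> r4=0x75
body[2] xor  r2, r5, r4 -> r2=0xd4
body[3] add  r0, r0, r0 -> r0=0x56
body[4] sub  r6, r6, r1 -> r6=0x5d
body[5] sub  r5, r2, r4 -> r5=0x5f
epilogue: pop r2=0xbd, sp=0x86
prologue pushed ['r2'] at ['0x85']

MEM = 0xbd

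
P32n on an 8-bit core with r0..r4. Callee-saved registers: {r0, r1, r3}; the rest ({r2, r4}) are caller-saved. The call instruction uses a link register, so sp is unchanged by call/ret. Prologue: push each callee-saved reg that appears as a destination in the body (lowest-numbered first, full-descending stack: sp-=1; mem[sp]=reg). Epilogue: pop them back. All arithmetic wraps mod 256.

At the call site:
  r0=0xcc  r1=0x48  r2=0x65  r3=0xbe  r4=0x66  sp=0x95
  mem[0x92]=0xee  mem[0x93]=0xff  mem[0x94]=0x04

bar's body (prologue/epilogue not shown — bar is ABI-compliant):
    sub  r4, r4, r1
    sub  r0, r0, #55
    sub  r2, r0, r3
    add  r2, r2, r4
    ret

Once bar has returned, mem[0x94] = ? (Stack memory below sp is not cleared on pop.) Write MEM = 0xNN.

MEM = 0xcc

prologue: push r0 -> mem[0x94]=0xcc, sp=0x94
body[0] sub  r4, r4, r1 -> r4=0x1e
body[1] sub  r0, r0, #55 -> r0=0x95
body[2] sub  r2, r0, r3 -> r2=0xd7
body[3] add  r2, r2, r4 -> r2=0xf5
epilogue: pop r0=0xcc, sp=0x95
prologue pushed ['r0'] at ['0x94']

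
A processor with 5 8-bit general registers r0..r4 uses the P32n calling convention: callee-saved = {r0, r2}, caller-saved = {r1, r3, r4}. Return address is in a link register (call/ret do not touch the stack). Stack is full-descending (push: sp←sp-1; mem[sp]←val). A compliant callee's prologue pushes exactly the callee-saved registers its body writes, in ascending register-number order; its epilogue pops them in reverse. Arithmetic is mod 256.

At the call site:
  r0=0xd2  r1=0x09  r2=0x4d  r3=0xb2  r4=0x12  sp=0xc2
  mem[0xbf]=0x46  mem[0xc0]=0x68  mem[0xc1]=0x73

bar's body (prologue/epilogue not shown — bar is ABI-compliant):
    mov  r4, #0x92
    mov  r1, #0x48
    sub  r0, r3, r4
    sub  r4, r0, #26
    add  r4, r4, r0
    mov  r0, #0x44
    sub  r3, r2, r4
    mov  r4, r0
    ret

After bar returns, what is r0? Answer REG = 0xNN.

prologue: push r0 → mem[0xc1]=0xd2, sp=0xc1
body[0] mov  r4, #0x92 → r4=0x92
body[1] mov  r1, #0x48 → r1=0x48
body[2] sub  r0, r3, r4 → r0=0x20
body[3] sub  r4, r0, #26 → r4=0x06
body[4] add  r4, r4, r0 → r4=0x26
body[5] mov  r0, #0x44 → r0=0x44
body[6] sub  r3, r2, r4 → r3=0x27
body[7] mov  r4, r0 → r4=0x44
epilogue: pop r0=0xd2, sp=0xc2
r0 is callee-saved → restored

REG = 0xd2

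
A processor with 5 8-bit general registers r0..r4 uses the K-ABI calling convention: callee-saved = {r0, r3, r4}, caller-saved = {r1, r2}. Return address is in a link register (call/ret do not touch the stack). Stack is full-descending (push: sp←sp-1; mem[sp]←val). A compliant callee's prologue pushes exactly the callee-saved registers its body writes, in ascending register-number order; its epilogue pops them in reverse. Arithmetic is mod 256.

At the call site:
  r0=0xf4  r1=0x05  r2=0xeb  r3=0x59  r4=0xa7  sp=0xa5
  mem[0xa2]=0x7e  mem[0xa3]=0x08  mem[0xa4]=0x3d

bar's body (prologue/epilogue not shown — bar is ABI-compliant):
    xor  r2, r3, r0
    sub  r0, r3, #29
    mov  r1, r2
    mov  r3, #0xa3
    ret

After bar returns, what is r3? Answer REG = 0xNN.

REG = 0x59

prologue: push r0 → mem[0xa4]=0xf4, sp=0xa4
prologue: push r3 → mem[0xa3]=0x59, sp=0xa3
body[0] xor  r2, r3, r0 → r2=0xad
body[1] sub  r0, r3, #29 → r0=0x3c
body[2] mov  r1, r2 → r1=0xad
body[3] mov  r3, #0xa3 → r3=0xa3
epilogue: pop r3=0x59, sp=0xa4
epilogue: pop r0=0xf4, sp=0xa5
r3 is callee-saved → restored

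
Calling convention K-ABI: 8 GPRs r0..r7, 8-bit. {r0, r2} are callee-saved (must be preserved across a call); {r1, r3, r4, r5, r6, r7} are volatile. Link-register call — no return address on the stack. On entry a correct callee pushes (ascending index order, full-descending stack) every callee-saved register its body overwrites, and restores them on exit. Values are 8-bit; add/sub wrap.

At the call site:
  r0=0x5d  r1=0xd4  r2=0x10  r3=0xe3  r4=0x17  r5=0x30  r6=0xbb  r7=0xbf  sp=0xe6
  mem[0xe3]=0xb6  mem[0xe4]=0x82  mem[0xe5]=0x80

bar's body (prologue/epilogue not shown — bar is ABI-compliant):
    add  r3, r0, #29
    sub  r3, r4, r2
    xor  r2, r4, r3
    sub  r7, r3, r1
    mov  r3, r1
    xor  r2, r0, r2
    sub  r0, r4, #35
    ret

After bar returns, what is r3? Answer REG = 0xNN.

prologue: push r0 → mem[0xe5]=0x5d, sp=0xe5
prologue: push r2 → mem[0xe4]=0x10, sp=0xe4
body[0] add  r3, r0, #29 → r3=0x7a
body[1] sub  r3, r4, r2 → r3=0x07
body[2] xor  r2, r4, r3 → r2=0x10
body[3] sub  r7, r3, r1 → r7=0x33
body[4] mov  r3, r1 → r3=0xd4
body[5] xor  r2, r0, r2 → r2=0x4d
body[6] sub  r0, r4, #35 → r0=0xf4
epilogue: pop r2=0x10, sp=0xe5
epilogue: pop r0=0x5d, sp=0xe6
r3 is caller-saved → body value

REG = 0xd4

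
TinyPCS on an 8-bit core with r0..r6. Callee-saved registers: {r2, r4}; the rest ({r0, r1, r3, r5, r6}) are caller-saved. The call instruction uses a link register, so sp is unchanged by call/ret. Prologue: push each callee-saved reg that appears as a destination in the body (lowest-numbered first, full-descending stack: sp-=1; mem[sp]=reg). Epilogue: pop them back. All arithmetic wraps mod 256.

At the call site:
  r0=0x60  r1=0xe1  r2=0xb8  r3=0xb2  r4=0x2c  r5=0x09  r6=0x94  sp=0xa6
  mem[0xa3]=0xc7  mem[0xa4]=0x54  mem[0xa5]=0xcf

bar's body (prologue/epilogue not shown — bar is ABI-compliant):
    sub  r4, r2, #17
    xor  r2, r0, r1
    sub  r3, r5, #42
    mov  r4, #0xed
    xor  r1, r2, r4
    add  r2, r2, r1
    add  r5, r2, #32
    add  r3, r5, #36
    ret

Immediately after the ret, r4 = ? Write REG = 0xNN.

REG = 0x2c

prologue: push r2 → mem[0xa5]=0xb8, sp=0xa5
prologue: push r4 → mem[0xa4]=0x2c, sp=0xa4
body[0] sub  r4, r2, #17 → r4=0xa7
body[1] xor  r2, r0, r1 → r2=0x81
body[2] sub  r3, r5, #42 → r3=0xdf
body[3] mov  r4, #0xed → r4=0xed
body[4] xor  r1, r2, r4 → r1=0x6c
body[5] add  r2, r2, r1 → r2=0xed
body[6] add  r5, r2, #32 → r5=0x0d
body[7] add  r3, r5, #36 → r3=0x31
epilogue: pop r4=0x2c, sp=0xa5
epilogue: pop r2=0xb8, sp=0xa6
r4 is callee-saved → restored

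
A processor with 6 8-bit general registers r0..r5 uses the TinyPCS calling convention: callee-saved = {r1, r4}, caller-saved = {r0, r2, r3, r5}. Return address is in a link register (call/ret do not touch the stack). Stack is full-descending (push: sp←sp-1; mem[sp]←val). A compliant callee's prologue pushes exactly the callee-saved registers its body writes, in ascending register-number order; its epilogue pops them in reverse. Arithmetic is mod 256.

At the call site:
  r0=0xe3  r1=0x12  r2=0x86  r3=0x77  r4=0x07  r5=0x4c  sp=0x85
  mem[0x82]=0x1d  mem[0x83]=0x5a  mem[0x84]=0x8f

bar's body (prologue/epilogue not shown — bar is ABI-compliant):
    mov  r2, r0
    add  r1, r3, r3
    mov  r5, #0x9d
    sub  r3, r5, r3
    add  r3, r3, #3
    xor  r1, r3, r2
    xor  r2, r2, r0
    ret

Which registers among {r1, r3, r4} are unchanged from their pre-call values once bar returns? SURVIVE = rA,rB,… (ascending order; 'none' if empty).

prologue: push r1 → mem[0x84]=0x12, sp=0x84
body[0] mov  r2, r0 → r2=0xe3
body[1] add  r1, r3, r3 → r1=0xee
body[2] mov  r5, #0x9d → r5=0x9d
body[3] sub  r3, r5, r3 → r3=0x26
body[4] add  r3, r3, #3 → r3=0x29
body[5] xor  r1, r3, r2 → r1=0xca
body[6] xor  r2, r2, r0 → r2=0x00
epilogue: pop r1=0x12, sp=0x85
r1: callee-saved, written=True
r3: caller-saved, written=True
r4: callee-saved, written=False

SURVIVE = r1,r4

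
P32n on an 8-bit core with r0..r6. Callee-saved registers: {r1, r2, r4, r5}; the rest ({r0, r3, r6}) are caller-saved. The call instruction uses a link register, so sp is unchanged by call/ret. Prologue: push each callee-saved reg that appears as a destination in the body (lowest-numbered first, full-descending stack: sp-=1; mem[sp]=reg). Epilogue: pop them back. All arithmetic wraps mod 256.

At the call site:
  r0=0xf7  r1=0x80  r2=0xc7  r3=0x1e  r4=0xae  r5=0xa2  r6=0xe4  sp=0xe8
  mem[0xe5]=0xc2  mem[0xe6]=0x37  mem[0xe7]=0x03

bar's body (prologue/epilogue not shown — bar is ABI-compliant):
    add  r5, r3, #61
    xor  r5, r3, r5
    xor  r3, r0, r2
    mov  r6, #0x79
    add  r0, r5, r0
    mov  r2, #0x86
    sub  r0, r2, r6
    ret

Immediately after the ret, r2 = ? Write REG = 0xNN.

REG = 0xc7

prologue: push r2 → mem[0xe7]=0xc7, sp=0xe7
prologue: push r5 → mem[0xe6]=0xa2, sp=0xe6
body[0] add  r5, r3, #61 → r5=0x5b
body[1] xor  r5, r3, r5 → r5=0x45
body[2] xor  r3, r0, r2 → r3=0x30
body[3] mov  r6, #0x79 → r6=0x79
body[4] add  r0, r5, r0 → r0=0x3c
body[5] mov  r2, #0x86 → r2=0x86
body[6] sub  r0, r2, r6 → r0=0x0d
epilogue: pop r5=0xa2, sp=0xe7
epilogue: pop r2=0xc7, sp=0xe8
r2 is callee-saved → restored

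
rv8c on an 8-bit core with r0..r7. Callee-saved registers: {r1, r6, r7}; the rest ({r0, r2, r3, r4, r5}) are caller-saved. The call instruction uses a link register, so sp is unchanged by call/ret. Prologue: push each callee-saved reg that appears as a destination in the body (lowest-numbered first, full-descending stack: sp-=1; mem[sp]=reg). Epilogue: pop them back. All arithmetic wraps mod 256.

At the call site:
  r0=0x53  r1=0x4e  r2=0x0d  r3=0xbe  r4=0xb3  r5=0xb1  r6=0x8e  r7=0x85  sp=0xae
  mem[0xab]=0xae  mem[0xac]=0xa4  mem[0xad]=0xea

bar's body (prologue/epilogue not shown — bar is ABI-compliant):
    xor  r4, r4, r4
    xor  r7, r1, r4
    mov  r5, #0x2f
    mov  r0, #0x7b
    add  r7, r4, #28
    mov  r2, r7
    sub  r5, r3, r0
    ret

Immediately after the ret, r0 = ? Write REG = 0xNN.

prologue: push r7 -> mem[0xad]=0x85, sp=0xad
body[0] xor  r4, r4, r4 -> r4=0x00
body[1] xor  r7, r1, r4 -> r7=0x4e
body[2] mov  r5, #0x2f -> r5=0x2f
body[3] mov  r0, #0x7b -> r0=0x7b
body[4] add  r7, r4, #28 -> r7=0x1c
body[5] mov  r2, r7 -> r2=0x1c
body[6] sub  r5, r3, r0 -> r5=0x43
epilogue: pop r7=0x85, sp=0xae
r0 is caller-saved -> body value

REG = 0x7b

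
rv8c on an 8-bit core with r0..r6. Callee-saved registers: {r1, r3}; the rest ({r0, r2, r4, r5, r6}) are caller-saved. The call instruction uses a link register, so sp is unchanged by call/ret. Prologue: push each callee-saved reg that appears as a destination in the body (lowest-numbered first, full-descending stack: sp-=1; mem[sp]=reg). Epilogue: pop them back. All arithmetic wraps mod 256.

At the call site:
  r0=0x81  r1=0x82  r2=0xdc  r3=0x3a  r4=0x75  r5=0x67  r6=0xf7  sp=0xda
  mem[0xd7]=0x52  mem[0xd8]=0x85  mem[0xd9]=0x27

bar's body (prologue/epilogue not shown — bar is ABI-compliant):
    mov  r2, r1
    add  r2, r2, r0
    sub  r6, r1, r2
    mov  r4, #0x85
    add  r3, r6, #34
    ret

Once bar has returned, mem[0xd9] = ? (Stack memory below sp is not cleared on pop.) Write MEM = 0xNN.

MEM = 0x3a

prologue: push r3 → mem[0xd9]=0x3a, sp=0xd9
body[0] mov  r2, r1 → r2=0x82
body[1] add  r2, r2, r0 → r2=0x03
body[2] sub  r6, r1, r2 → r6=0x7f
body[3] mov  r4, #0x85 → r4=0x85
body[4] add  r3, r6, #34 → r3=0xa1
epilogue: pop r3=0x3a, sp=0xda
prologue pushed ['r3'] at ['0xd9']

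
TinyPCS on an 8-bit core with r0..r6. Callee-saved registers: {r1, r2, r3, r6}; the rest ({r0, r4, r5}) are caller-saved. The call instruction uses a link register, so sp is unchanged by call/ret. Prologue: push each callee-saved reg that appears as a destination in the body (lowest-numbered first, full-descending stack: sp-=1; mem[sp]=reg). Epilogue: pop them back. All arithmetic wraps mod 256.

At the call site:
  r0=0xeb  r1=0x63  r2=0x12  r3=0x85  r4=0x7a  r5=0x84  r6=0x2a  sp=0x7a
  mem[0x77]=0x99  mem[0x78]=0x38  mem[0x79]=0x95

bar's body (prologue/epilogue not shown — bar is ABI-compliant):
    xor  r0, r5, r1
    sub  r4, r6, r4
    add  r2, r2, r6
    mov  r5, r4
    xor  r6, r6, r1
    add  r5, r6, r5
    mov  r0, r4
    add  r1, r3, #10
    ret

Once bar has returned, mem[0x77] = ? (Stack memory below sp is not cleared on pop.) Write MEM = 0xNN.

MEM = 0x2a

prologue: push r1 -> mem[0x79]=0x63, sp=0x79
prologue: push r2 -> mem[0x78]=0x12, sp=0x78
prologue: push r6 -> mem[0x77]=0x2a, sp=0x77
body[0] xor  r0, r5, r1 -> r0=0xe7
body[1] sub  r4, r6, r4 -> r4=0xb0
body[2] add  r2, r2, r6 -> r2=0x3c
body[3] mov  r5, r4 -> r5=0xb0
body[4] xor  r6, r6, r1 -> r6=0x49
body[5] add  r5, r6, r5 -> r5=0xf9
body[6] mov  r0, r4 -> r0=0xb0
body[7] add  r1, r3, #10 -> r1=0x8f
epilogue: pop r6=0x2a, sp=0x78
epilogue: pop r2=0x12, sp=0x79
epilogue: pop r1=0x63, sp=0x7a
prologue pushed ['r1', 'r2', 'r6'] at ['0x79', '0x78', '0x77']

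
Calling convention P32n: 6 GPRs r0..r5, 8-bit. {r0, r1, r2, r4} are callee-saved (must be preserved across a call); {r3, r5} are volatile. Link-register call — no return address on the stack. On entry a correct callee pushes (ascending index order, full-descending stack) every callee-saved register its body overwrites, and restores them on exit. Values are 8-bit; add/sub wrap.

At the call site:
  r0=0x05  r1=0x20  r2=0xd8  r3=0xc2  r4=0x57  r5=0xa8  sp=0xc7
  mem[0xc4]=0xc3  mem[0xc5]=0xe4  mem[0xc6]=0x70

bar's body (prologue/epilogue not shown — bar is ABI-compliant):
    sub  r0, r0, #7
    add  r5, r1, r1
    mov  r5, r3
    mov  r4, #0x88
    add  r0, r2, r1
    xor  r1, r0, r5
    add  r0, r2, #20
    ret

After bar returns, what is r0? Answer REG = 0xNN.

prologue: push r0 → mem[0xc6]=0x05, sp=0xc6
prologue: push r1 → mem[0xc5]=0x20, sp=0xc5
prologue: push r4 → mem[0xc4]=0x57, sp=0xc4
body[0] sub  r0, r0, #7 → r0=0xfe
body[1] add  r5, r1, r1 → r5=0x40
body[2] mov  r5, r3 → r5=0xc2
body[3] mov  r4, #0x88 → r4=0x88
body[4] add  r0, r2, r1 → r0=0xf8
body[5] xor  r1, r0, r5 → r1=0x3a
body[6] add  r0, r2, #20 → r0=0xec
epilogue: pop r4=0x57, sp=0xc5
epilogue: pop r1=0x20, sp=0xc6
epilogue: pop r0=0x05, sp=0xc7
r0 is callee-saved → restored

REG = 0x05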